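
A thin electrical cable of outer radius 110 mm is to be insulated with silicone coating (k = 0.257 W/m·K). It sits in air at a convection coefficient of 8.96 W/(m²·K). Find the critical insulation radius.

r_cr ≈ 28.7 mm

For a cylinder r_cr = k/h = 0.257/8.96
r_cr = 28.7 mm; since the bare radius (110 mm) is above r_cr, any added insulation will reduce heat loss.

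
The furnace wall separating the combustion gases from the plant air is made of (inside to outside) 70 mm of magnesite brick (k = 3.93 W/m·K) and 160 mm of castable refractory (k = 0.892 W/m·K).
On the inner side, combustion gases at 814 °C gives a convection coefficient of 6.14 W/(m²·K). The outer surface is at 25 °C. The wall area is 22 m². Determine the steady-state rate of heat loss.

Q ≈ 48200 W

Model the wall as resistances in series:
R_inner film = 1/(h_i·A) = 1/(6.14×22) = 0.007403 K/W
R_magnesite brick = L/(kA) = 0.07/(3.93×22) = 8.096×10^-4 K/W
R_castable refractory = L/(kA) = 0.16/(0.892×22) = 0.008153 K/W
R_total = 0.01637 K/W
Q = ΔT / R_total = 789 / 0.01637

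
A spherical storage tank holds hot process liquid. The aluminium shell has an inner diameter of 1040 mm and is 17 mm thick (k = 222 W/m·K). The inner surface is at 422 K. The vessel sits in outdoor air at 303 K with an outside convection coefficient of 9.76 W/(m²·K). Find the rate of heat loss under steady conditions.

For a spherical shell R = (1/r₁ − 1/r₂)/(4πk); film R = 1/(h·4πr²). In series:
R_aluminium shell = (1/0.52 − 1/0.537)/(4π×222) = 2.182×10^-5 K/W
R_outer film = 1/(h·4πr_o²) = 1/(9.76×4π×0.537²) = 0.02827 K/W
R_total = 0.0283 K/W
Q = ΔT/R_total = 119/0.0283

Q ≈ 4210 W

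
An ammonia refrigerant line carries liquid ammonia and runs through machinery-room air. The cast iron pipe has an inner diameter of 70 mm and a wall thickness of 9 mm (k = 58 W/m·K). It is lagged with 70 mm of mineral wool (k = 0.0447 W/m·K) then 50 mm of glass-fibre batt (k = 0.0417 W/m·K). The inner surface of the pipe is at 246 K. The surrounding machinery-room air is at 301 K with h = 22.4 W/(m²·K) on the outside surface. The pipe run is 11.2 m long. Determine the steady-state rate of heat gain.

Q ≈ 128 W

Radial resistances (cylindrical: R_cond = ln(r_o/r_i)/(2πkL), R_conv = 1/(h·2πrL)):
R_cast iron pipe wall = ln(44/35)/(2π×58×11.2) = 5.607×10^-5 K/W
R_mineral wool = ln(114/44)/(2π×0.0447×11.2) = 0.3026 K/W
R_glass-fibre batt = ln(164/114)/(2π×0.0417×11.2) = 0.1239 K/W
R_outer film = 1/(h_o·2πr_oL) = 1/(22.4×2π×0.164×11.2) = 0.003868 K/W
R_total = 0.4305 K/W
Q = ΔT/R_total = 55/0.4305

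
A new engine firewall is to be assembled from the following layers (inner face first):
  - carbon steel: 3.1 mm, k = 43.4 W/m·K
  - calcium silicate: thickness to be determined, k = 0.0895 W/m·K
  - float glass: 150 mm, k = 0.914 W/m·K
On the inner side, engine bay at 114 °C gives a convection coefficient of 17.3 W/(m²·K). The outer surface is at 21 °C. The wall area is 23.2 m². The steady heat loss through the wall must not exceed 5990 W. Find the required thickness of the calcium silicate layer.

Thermal resistances in series:
R_inner film = 1/(h_i·A) = 1/(17.3×23.2) = 0.002492 K/W
R_carbon steel = L/(kA) = 0.0031/(43.4×23.2) = 3.079×10^-6 K/W
R_float glass = L/(kA) = 0.15/(0.914×23.2) = 0.007074 K/W
Sum of the known resistances R_other = 0.009568 K/W
Required total resistance R_tot = ΔT/Q_allow = 93/5990 = 0.01553 K/W
R_calcium silicate = R_tot − R_other = 0.005957 K/W
L = R·k·A = 0.005957×0.0895×23.2

L ≈ 12.4 mm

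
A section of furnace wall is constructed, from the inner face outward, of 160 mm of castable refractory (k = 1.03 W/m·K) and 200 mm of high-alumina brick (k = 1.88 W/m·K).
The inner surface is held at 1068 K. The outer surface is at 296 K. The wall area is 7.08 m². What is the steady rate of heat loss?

Q ≈ 20900 W

Model the wall as resistances in series:
R_castable refractory = L/(kA) = 0.16/(1.03×7.08) = 0.02194 K/W
R_high-alumina brick = L/(kA) = 0.2/(1.88×7.08) = 0.01503 K/W
R_total = 0.03697 K/W
Q = ΔT / R_total = 772 / 0.03697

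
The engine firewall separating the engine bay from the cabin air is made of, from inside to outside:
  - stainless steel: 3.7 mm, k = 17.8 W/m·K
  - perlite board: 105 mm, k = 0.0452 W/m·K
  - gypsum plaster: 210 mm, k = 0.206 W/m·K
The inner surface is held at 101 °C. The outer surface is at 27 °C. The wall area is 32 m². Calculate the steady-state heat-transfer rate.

Q ≈ 708 W

Treating each layer as a thermal resistance in series:
R_stainless steel = L/(kA) = 0.0037/(17.8×32) = 6.496×10^-6 K/W
R_perlite board = L/(kA) = 0.105/(0.0452×32) = 0.07259 K/W
R_gypsum plaster = L/(kA) = 0.21/(0.206×32) = 0.03186 K/W
R_total = 0.1045 K/W
Q = ΔT / R_total = 74 / 0.1045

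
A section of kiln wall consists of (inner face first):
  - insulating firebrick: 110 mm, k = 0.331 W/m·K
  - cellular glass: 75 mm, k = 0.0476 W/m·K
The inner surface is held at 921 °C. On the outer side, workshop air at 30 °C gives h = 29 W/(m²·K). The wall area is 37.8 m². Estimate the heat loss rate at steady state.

Q ≈ 17300 W

Series thermal resistances:
R_insulating firebrick = L/(kA) = 0.11/(0.331×37.8) = 0.008792 K/W
R_cellular glass = L/(kA) = 0.075/(0.0476×37.8) = 0.04168 K/W
R_outer film = 1/(h_o·A) = 1/(29×37.8) = 9.122×10^-4 K/W
R_total = 0.05139 K/W
Q = ΔT / R_total = 891 / 0.05139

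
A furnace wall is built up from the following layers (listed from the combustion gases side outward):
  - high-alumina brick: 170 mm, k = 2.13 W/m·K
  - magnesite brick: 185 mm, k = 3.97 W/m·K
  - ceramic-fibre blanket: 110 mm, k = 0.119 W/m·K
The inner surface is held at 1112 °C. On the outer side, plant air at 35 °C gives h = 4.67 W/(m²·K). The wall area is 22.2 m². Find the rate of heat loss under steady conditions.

Q ≈ 18900 W

Series thermal resistances:
R_high-alumina brick = L/(kA) = 0.17/(2.13×22.2) = 0.003595 K/W
R_magnesite brick = L/(kA) = 0.185/(3.97×22.2) = 0.002099 K/W
R_ceramic-fibre blanket = L/(kA) = 0.11/(0.119×22.2) = 0.04164 K/W
R_outer film = 1/(h_o·A) = 1/(4.67×22.2) = 0.009646 K/W
R_total = 0.05698 K/W
Q = ΔT / R_total = 1077 / 0.05698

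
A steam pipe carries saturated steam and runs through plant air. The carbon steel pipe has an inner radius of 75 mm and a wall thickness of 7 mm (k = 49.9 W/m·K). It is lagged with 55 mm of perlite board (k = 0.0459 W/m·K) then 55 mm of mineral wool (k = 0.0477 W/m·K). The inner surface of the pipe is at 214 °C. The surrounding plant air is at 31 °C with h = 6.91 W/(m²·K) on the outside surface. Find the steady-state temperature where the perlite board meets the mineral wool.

T ≈ 106 °C

Radial resistances (cylindrical: R_cond = ln(r_o/r_i)/(2πkL), R_conv = 1/(h·2πrL)):
R_carbon steel pipe wall = ln(82/75)/(2π×49.9×1) = 2.846×10^-4 K/W
R_perlite board = ln(137/82)/(2π×0.0459×1) = 1.78 K/W
R_mineral wool = ln(192/137)/(2π×0.0477×1) = 1.126 K/W
R_outer film = 1/(h_o·2πr_oL) = 1/(6.91×2π×0.192×1) = 0.12 K/W
R_total = 3.026 K/W
Q = ΔT/R_total = 183/3.026
Q = 60.5 W/m
T_interface = T_inner − Q·ΣR(inner→interface) = 214 − 60.5×1.78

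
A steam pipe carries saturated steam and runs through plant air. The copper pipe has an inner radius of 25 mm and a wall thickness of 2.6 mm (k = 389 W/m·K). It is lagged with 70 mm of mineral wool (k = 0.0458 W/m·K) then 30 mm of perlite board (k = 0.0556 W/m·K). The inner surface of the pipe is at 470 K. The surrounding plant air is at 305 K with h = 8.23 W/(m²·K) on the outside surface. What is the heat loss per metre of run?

For a radial system each layer contributes R = ln(r_out/r_in)/(2πkL); films add R = 1/(hA).
R_copper pipe wall = ln(27.6/25)/(2π×389×1) = 4.048×10^-5 K/W
R_mineral wool = ln(97.6/27.6)/(2π×0.0458×1) = 4.389 K/W
R_perlite board = ln(127.6/97.6)/(2π×0.0556×1) = 0.7672 K/W
R_outer film = 1/(h_o·2πr_oL) = 1/(8.23×2π×0.1276×1) = 0.1516 K/W
R_total = 5.308 K/W
Q = ΔT/R_total = 165/5.308

q′ ≈ 31.1 W/m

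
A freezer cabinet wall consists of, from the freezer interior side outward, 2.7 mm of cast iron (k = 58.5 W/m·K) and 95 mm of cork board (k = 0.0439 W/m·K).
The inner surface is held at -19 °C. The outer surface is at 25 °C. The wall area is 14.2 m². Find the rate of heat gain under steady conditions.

Thermal resistances in series:
R_cast iron = L/(kA) = 0.0027/(58.5×14.2) = 3.25×10^-6 K/W
R_cork board = L/(kA) = 0.095/(0.0439×14.2) = 0.1524 K/W
R_total = 0.1524 K/W
Q = ΔT / R_total = 44 / 0.1524

Q ≈ 289 W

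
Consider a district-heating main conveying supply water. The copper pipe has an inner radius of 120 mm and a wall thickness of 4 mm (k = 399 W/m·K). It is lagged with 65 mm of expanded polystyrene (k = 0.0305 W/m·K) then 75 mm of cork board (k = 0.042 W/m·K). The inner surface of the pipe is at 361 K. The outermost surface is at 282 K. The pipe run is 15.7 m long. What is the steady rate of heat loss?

For a radial system each layer contributes R = ln(r_out/r_in)/(2πkL); films add R = 1/(hA).
R_copper pipe wall = ln(124/120)/(2π×399×15.7) = 8.331×10^-7 K/W
R_expanded polystyrene = ln(189/124)/(2π×0.0305×15.7) = 0.1401 K/W
R_cork board = ln(264/189)/(2π×0.042×15.7) = 0.08066 K/W
R_total = 0.2207 K/W
Q = ΔT/R_total = 79/0.2207

Q ≈ 358 W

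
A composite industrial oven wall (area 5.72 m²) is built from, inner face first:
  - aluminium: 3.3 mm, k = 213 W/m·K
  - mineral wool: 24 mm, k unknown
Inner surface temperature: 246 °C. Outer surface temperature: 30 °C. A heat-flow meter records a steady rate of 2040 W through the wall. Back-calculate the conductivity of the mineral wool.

k ≈ 0.0396 W/(m·K)

Thermal resistances in series:
R_aluminium = L/(kA) = 0.0033/(213×5.72) = 2.709×10^-6 K/W
Sum of known resistances R_other = 2.709×10^-6 K/W
Total R = ΔT/Q = 216/2040 = 0.1059 K/W
R_mineral wool = R_total − R_other = 0.1059 K/W
k = L/(R·A) = 0.024/(0.1059×5.72)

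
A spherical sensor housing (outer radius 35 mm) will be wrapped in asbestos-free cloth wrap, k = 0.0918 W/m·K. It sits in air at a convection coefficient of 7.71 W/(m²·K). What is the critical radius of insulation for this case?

r_cr ≈ 23.8 mm

For a sphere r_cr = 2k/h = 2×0.0918/7.71
r_cr = 23.8 mm; since the bare radius (35 mm) is above r_cr, any added insulation will reduce heat loss.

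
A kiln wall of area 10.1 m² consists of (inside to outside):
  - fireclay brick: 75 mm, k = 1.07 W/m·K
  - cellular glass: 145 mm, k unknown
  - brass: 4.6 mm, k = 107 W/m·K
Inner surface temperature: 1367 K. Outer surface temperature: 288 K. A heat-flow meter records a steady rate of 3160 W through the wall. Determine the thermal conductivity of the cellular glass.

Model the wall as resistances in series:
R_fireclay brick = L/(kA) = 0.075/(1.07×10.1) = 0.00694 K/W
R_brass = L/(kA) = 0.0046/(107×10.1) = 4.257×10^-6 K/W
Sum of known resistances R_other = 0.006944 K/W
Total R = ΔT/Q = 1079/3160 = 0.3415 K/W
R_cellular glass = R_total − R_other = 0.3345 K/W
k = L/(R·A) = 0.145/(0.3345×10.1)

k ≈ 0.0429 W/(m·K)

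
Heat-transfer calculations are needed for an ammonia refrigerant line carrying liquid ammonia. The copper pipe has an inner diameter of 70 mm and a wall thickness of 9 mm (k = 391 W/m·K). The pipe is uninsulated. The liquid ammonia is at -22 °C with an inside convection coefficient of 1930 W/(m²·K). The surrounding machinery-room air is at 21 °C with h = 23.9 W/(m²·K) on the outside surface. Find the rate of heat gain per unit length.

Per-layer cylindrical resistances, series-summed:
R_inner film = 1/(h_i·2πr₁L) = 1/(1930×2π×0.035×1) = 0.002356 K/W
R_copper pipe wall = ln(44/35)/(2π×391×1) = 9.315×10^-5 K/W
R_outer film = 1/(h_o·2πr_oL) = 1/(23.9×2π×0.044×1) = 0.1513 K/W
R_total = 0.1538 K/W
Q = ΔT/R_total = 43/0.1538

q′ ≈ 280 W/m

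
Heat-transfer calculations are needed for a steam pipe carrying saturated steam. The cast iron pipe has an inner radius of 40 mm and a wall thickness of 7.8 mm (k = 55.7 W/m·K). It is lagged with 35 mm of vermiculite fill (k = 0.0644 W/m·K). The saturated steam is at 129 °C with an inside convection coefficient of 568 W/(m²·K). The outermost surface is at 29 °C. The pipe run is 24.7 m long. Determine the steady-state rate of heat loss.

For a radial system each layer contributes R = ln(r_out/r_in)/(2πkL); films add R = 1/(hA).
R_inner film = 1/(h_i·2πr₁L) = 1/(568×2π×0.04×24.7) = 2.836×10^-4 K/W
R_cast iron pipe wall = ln(47.8/40)/(2π×55.7×24.7) = 2.061×10^-5 K/W
R_vermiculite fill = ln(82.8/47.8)/(2π×0.0644×24.7) = 0.05497 K/W
R_total = 0.05527 K/W
Q = ΔT/R_total = 100/0.05527

Q ≈ 1810 W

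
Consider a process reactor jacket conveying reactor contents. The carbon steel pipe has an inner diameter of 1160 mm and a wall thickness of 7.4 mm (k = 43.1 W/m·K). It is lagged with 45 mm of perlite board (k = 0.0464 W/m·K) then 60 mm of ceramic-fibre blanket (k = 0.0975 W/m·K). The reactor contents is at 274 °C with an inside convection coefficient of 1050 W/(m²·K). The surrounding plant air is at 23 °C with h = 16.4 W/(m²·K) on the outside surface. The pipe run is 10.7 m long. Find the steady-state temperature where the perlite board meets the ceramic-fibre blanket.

T ≈ 121 °C

Cylindrical conduction, so R = ln(r₂/r₁)/(2πkL) per layer, in series:
R_inner film = 1/(h_i·2πr₁L) = 1/(1050×2π×0.58×10.7) = 2.442×10^-5 K/W
R_carbon steel pipe wall = ln(587.4/580)/(2π×43.1×10.7) = 4.375×10^-6 K/W
R_perlite board = ln(632.4/587.4)/(2π×0.0464×10.7) = 0.02366 K/W
R_ceramic-fibre blanket = ln(692.4/632.4)/(2π×0.0975×10.7) = 0.01383 K/W
R_outer film = 1/(h_o·2πr_oL) = 1/(16.4×2π×0.6924×10.7) = 0.00131 K/W
R_total = 0.03883 K/W
Q = ΔT/R_total = 251/0.03883
Q = 6460 W
T_interface = T_inner − Q·ΣR(inner→interface) = 274 − 6460×0.02369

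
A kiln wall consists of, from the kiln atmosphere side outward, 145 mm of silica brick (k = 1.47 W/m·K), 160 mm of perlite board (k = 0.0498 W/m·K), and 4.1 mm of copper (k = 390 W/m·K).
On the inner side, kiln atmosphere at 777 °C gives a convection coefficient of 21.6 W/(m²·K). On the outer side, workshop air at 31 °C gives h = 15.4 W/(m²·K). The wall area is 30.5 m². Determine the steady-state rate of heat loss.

Q ≈ 6650 W

Series thermal resistances:
R_inner film = 1/(h_i·A) = 1/(21.6×30.5) = 0.001518 K/W
R_silica brick = L/(kA) = 0.145/(1.47×30.5) = 0.003234 K/W
R_perlite board = L/(kA) = 0.16/(0.0498×30.5) = 0.1053 K/W
R_copper = L/(kA) = 0.0041/(390×30.5) = 3.447×10^-7 K/W
R_outer film = 1/(h_o·A) = 1/(15.4×30.5) = 0.002129 K/W
R_total = 0.1122 K/W
Q = ΔT / R_total = 746 / 0.1122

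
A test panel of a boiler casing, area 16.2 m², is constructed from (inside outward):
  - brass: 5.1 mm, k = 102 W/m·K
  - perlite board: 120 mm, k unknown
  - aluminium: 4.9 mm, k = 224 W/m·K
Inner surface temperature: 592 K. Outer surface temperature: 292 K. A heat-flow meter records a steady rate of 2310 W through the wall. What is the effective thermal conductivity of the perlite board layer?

k ≈ 0.057 W/(m·K)

Model the wall as resistances in series:
R_brass = L/(kA) = 0.0051/(102×16.2) = 3.086×10^-6 K/W
R_aluminium = L/(kA) = 0.0049/(224×16.2) = 1.35×10^-6 K/W
Sum of known resistances R_other = 4.437×10^-6 K/W
Total R = ΔT/Q = 300/2310 = 0.1299 K/W
R_perlite board = R_total − R_other = 0.1299 K/W
k = L/(R·A) = 0.12/(0.1299×16.2)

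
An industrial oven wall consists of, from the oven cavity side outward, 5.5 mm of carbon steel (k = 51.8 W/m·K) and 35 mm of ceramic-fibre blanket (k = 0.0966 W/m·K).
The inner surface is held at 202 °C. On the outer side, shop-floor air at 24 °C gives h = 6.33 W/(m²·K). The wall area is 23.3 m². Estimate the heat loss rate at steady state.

Thermal resistances in series:
R_carbon steel = L/(kA) = 0.0055/(51.8×23.3) = 4.557×10^-6 K/W
R_ceramic-fibre blanket = L/(kA) = 0.035/(0.0966×23.3) = 0.01555 K/W
R_outer film = 1/(h_o·A) = 1/(6.33×23.3) = 0.00678 K/W
R_total = 0.02233 K/W
Q = ΔT / R_total = 178 / 0.02233

Q ≈ 7970 W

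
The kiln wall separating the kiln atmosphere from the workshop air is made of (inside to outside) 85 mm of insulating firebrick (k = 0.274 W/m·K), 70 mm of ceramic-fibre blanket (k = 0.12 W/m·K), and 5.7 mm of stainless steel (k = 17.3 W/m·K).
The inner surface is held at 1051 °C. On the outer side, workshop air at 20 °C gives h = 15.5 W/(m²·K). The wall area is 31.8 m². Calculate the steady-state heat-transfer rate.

Thermal resistances in series:
R_insulating firebrick = L/(kA) = 0.085/(0.274×31.8) = 0.009755 K/W
R_ceramic-fibre blanket = L/(kA) = 0.07/(0.12×31.8) = 0.01834 K/W
R_stainless steel = L/(kA) = 0.0057/(17.3×31.8) = 1.036×10^-5 K/W
R_outer film = 1/(h_o·A) = 1/(15.5×31.8) = 0.002029 K/W
R_total = 0.03014 K/W
Q = ΔT / R_total = 1031 / 0.03014

Q ≈ 34200 W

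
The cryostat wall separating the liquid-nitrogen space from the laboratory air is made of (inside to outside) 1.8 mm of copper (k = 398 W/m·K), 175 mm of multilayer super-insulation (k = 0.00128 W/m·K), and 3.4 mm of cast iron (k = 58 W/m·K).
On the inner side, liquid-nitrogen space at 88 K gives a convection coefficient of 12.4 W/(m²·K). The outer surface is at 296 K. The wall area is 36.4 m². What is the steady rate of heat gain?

Thermal resistances in series:
R_inner film = 1/(h_i·A) = 1/(12.4×36.4) = 0.002216 K/W
R_copper = L/(kA) = 0.0018/(398×36.4) = 1.242×10^-7 K/W
R_multilayer super-insulation = L/(kA) = 0.175/(0.00128×36.4) = 3.756 K/W
R_cast iron = L/(kA) = 0.0034/(58×36.4) = 1.61×10^-6 K/W
R_total = 3.758 K/W
Q = ΔT / R_total = 208 / 3.758

Q ≈ 55.3 W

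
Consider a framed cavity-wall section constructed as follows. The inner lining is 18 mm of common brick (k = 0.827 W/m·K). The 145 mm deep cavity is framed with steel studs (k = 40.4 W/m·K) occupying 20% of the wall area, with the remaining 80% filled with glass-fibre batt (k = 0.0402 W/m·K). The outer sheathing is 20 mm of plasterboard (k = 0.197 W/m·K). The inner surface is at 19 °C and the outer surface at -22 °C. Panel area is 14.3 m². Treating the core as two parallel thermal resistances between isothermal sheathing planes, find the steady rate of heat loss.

Sheathing layers in series; stud and cavity paths in parallel between them.
R_inner = 0.018/(0.827×14.3) = 0.001522 K/W
R_stud  = 0.145/(40.4×0.2×14.3) = 0.001255 K/W
R_cav   = 0.145/(0.0402×0.8×14.3) = 0.3153 K/W
1/R_core = 1/R_stud + 1/R_cav → R_core = 0.00125 K/W
R_outer = 0.02/(0.197×14.3) = 0.007099 K/W
R_total = 0.009872 K/W
Q = ΔT/R_total = 41/0.009872

Q ≈ 4150 W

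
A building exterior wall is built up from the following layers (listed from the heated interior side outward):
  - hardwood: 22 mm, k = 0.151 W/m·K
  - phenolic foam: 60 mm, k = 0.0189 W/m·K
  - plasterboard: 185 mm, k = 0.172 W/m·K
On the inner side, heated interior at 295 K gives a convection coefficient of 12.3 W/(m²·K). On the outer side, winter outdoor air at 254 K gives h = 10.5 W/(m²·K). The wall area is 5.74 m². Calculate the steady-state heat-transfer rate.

Thermal resistances in series:
R_inner film = 1/(h_i·A) = 1/(12.3×5.74) = 0.01416 K/W
R_hardwood = L/(kA) = 0.022/(0.151×5.74) = 0.02538 K/W
R_phenolic foam = L/(kA) = 0.06/(0.0189×5.74) = 0.5531 K/W
R_plasterboard = L/(kA) = 0.185/(0.172×5.74) = 0.1874 K/W
R_outer film = 1/(h_o·A) = 1/(10.5×5.74) = 0.01659 K/W
R_total = 0.7966 K/W
Q = ΔT / R_total = 41 / 0.7966

Q ≈ 51.5 W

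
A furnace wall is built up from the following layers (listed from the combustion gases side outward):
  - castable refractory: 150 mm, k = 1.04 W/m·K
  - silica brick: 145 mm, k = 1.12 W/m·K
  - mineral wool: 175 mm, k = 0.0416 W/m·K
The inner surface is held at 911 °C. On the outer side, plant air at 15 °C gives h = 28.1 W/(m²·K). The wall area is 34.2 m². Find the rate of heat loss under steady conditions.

Q ≈ 6790 W

Model the wall as resistances in series:
R_castable refractory = L/(kA) = 0.15/(1.04×34.2) = 0.004217 K/W
R_silica brick = L/(kA) = 0.145/(1.12×34.2) = 0.003786 K/W
R_mineral wool = L/(kA) = 0.175/(0.0416×34.2) = 0.123 K/W
R_outer film = 1/(h_o·A) = 1/(28.1×34.2) = 0.001041 K/W
R_total = 0.132 K/W
Q = ΔT / R_total = 896 / 0.132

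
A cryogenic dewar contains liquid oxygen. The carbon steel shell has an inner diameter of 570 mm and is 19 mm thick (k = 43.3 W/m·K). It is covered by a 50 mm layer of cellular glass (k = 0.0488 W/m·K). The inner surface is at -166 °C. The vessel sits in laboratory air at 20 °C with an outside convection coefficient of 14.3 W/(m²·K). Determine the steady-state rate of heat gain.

Q ≈ 232 W

Each spherical layer contributes R = (1/r_i − 1/r_o)/(4πk):
R_carbon steel shell = (1/0.285 − 1/0.304)/(4π×43.3) = 4.03×10^-4 K/W
R_cellular glass = (1/0.304 − 1/0.354)/(4π×0.0488) = 0.7576 K/W
R_outer film = 1/(h·4πr_o²) = 1/(14.3×4π×0.354²) = 0.04441 K/W
R_total = 0.8025 K/W
Q = ΔT/R_total = 186/0.8025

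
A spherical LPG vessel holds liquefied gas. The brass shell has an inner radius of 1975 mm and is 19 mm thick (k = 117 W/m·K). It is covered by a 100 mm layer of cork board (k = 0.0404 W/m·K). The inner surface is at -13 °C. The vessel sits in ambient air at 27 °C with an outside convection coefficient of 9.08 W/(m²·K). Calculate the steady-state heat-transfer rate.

Each spherical layer contributes R = (1/r_i − 1/r_o)/(4πk):
R_brass shell = (1/1.975 − 1/1.994)/(4π×117) = 3.281×10^-6 K/W
R_cork board = (1/1.994 − 1/2.094)/(4π×0.0404) = 0.04717 K/W
R_outer film = 1/(h·4πr_o²) = 1/(9.08×4π×2.094²) = 0.001999 K/W
R_total = 0.04918 K/W
Q = ΔT/R_total = 40/0.04918

Q ≈ 813 W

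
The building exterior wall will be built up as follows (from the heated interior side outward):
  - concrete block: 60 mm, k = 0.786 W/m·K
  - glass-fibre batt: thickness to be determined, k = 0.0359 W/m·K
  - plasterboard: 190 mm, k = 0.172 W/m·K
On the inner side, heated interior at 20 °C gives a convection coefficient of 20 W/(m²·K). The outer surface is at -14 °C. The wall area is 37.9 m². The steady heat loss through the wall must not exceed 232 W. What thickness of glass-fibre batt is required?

Using the resistance-network approach (series):
R_inner film = 1/(h_i·A) = 1/(20×37.9) = 0.001319 K/W
R_concrete block = L/(kA) = 0.06/(0.786×37.9) = 0.002014 K/W
R_plasterboard = L/(kA) = 0.19/(0.172×37.9) = 0.02915 K/W
Sum of the known resistances R_other = 0.03248 K/W
Required total resistance R_tot = ΔT/Q_allow = 34/232 = 0.1466 K/W
R_glass-fibre batt = R_tot − R_other = 0.1141 K/W
L = R·k·A = 0.1141×0.0359×37.9

L ≈ 155 mm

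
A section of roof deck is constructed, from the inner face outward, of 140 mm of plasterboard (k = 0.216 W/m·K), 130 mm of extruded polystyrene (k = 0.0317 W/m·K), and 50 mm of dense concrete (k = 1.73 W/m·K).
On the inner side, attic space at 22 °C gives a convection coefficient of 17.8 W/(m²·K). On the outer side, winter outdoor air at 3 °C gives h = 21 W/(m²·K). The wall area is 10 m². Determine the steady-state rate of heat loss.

Q ≈ 38.9 W

Series thermal resistances:
R_inner film = 1/(h_i·A) = 1/(17.8×10) = 0.005618 K/W
R_plasterboard = L/(kA) = 0.14/(0.216×10) = 0.06481 K/W
R_extruded polystyrene = L/(kA) = 0.13/(0.0317×10) = 0.4101 K/W
R_dense concrete = L/(kA) = 0.05/(1.73×10) = 0.00289 K/W
R_outer film = 1/(h_o·A) = 1/(21×10) = 0.004762 K/W
R_total = 0.4882 K/W
Q = ΔT / R_total = 19 / 0.4882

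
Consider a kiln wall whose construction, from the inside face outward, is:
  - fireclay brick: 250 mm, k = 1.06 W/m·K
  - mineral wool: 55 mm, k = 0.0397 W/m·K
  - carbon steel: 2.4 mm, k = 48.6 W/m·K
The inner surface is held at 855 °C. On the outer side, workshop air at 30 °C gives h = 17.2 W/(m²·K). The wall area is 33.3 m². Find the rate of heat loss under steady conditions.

Thermal resistances in series:
R_fireclay brick = L/(kA) = 0.25/(1.06×33.3) = 0.007083 K/W
R_mineral wool = L/(kA) = 0.055/(0.0397×33.3) = 0.0416 K/W
R_carbon steel = L/(kA) = 0.0024/(48.6×33.3) = 1.483×10^-6 K/W
R_outer film = 1/(h_o·A) = 1/(17.2×33.3) = 0.001746 K/W
R_total = 0.05043 K/W
Q = ΔT / R_total = 825 / 0.05043

Q ≈ 16400 W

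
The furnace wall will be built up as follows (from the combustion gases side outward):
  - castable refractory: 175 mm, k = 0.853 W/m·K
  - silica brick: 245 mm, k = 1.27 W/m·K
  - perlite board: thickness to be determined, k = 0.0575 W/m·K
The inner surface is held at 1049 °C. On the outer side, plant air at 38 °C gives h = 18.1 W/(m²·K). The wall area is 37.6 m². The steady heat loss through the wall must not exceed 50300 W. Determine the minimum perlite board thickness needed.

Thermal resistances in series:
R_castable refractory = L/(kA) = 0.175/(0.853×37.6) = 0.005456 K/W
R_silica brick = L/(kA) = 0.245/(1.27×37.6) = 0.005131 K/W
R_outer film = 1/(h_o·A) = 1/(18.1×37.6) = 0.001469 K/W
Sum of the known resistances R_other = 0.01206 K/W
Required total resistance R_tot = ΔT/Q_allow = 1011/50300 = 0.0201 K/W
R_perlite board = R_tot − R_other = 0.008043 K/W
L = R·k·A = 0.008043×0.0575×37.6

L ≈ 17.4 mm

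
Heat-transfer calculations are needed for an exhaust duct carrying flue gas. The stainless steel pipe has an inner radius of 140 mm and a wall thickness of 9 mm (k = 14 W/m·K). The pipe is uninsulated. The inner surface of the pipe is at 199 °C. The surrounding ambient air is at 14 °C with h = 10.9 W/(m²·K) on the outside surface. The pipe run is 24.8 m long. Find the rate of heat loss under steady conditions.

Q ≈ 46500 W

Radial resistances (cylindrical: R_cond = ln(r_o/r_i)/(2πkL), R_conv = 1/(h·2πrL)):
R_stainless steel pipe wall = ln(149/140)/(2π×14×24.8) = 2.856×10^-5 K/W
R_outer film = 1/(h_o·2πr_oL) = 1/(10.9×2π×0.149×24.8) = 0.003951 K/W
R_total = 0.00398 K/W
Q = ΔT/R_total = 185/0.00398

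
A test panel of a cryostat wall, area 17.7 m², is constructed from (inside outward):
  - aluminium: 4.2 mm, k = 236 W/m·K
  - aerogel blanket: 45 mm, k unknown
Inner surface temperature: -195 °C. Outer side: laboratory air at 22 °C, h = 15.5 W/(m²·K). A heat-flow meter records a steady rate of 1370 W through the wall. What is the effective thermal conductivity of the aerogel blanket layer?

k ≈ 0.0164 W/(m·K)

Treating each layer as a thermal resistance in series:
R_aluminium = L/(kA) = 0.0042/(236×17.7) = 1.005×10^-6 K/W
R_outer film = 1/(h_o·A) = 1/(15.5×17.7) = 0.003645 K/W
Sum of known resistances R_other = 0.003646 K/W
Total R = ΔT/Q = 217/1370 = 0.1584 K/W
R_aerogel blanket = R_total − R_other = 0.1547 K/W
k = L/(R·A) = 0.045/(0.1547×17.7)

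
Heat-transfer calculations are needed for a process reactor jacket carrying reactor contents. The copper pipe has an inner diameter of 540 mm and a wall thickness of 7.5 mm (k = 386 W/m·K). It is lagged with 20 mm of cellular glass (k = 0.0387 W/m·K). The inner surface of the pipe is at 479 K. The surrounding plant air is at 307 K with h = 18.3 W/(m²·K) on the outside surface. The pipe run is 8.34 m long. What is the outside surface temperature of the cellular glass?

Radial resistances (cylindrical: R_cond = ln(r_o/r_i)/(2πkL), R_conv = 1/(h·2πrL)):
R_copper pipe wall = ln(277.5/270)/(2π×386×8.34) = 1.355×10^-6 K/W
R_cellular glass = ln(297.5/277.5)/(2π×0.0387×8.34) = 0.03432 K/W
R_outer film = 1/(h_o·2πr_oL) = 1/(18.3×2π×0.2975×8.34) = 0.003505 K/W
R_total = 0.03782 K/W
Q = ΔT/R_total = 172/0.03782
Q = 4550 W
T_interface = T_inner − Q·ΣR(inner→interface) = 479 − 4550×0.03432

T ≈ 323 K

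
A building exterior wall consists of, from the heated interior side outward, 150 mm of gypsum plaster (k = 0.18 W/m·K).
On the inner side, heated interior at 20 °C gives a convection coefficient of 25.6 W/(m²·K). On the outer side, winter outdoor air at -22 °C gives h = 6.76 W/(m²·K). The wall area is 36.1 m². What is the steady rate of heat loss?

Q ≈ 1490 W

Thermal resistances in series:
R_inner film = 1/(h_i·A) = 1/(25.6×36.1) = 0.001082 K/W
R_gypsum plaster = L/(kA) = 0.15/(0.18×36.1) = 0.02308 K/W
R_outer film = 1/(h_o·A) = 1/(6.76×36.1) = 0.004098 K/W
R_total = 0.02826 K/W
Q = ΔT / R_total = 42 / 0.02826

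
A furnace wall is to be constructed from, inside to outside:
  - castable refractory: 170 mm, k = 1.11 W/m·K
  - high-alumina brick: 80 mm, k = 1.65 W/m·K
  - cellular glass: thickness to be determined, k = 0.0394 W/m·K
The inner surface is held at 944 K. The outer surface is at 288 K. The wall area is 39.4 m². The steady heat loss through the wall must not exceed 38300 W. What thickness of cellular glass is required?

L ≈ 18.6 mm

Model the wall as resistances in series:
R_castable refractory = L/(kA) = 0.17/(1.11×39.4) = 0.003887 K/W
R_high-alumina brick = L/(kA) = 0.08/(1.65×39.4) = 0.001231 K/W
Sum of the known resistances R_other = 0.005118 K/W
Required total resistance R_tot = ΔT/Q_allow = 656/38300 = 0.01713 K/W
R_cellular glass = R_tot − R_other = 0.01201 K/W
L = R·k·A = 0.01201×0.0394×39.4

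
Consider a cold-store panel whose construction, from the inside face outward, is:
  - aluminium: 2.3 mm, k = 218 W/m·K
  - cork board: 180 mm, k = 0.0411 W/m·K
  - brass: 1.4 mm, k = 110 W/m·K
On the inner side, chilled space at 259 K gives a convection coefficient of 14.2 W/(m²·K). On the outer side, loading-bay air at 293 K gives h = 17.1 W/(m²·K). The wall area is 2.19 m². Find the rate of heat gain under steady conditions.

Treating each layer as a thermal resistance in series:
R_inner film = 1/(h_i·A) = 1/(14.2×2.19) = 0.03216 K/W
R_aluminium = L/(kA) = 0.0023/(218×2.19) = 4.818×10^-6 K/W
R_cork board = L/(kA) = 0.18/(0.0411×2.19) = 2 K/W
R_brass = L/(kA) = 0.0014/(110×2.19) = 5.812×10^-6 K/W
R_outer film = 1/(h_o·A) = 1/(17.1×2.19) = 0.0267 K/W
R_total = 2.059 K/W
Q = ΔT / R_total = 34 / 2.059

Q ≈ 16.5 W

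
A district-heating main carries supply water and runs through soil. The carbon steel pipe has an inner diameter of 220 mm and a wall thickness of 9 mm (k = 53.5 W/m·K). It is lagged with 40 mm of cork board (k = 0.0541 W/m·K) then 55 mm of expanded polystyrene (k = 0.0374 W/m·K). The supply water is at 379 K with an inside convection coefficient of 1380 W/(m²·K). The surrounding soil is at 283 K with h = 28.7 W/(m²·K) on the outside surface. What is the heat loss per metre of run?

q′ ≈ 44.8 W/m

For a radial system each layer contributes R = ln(r_out/r_in)/(2πkL); films add R = 1/(hA).
R_inner film = 1/(h_i·2πr₁L) = 1/(1380×2π×0.11×1) = 0.001048 K/W
R_carbon steel pipe wall = ln(119/110)/(2π×53.5×1) = 2.34×10^-4 K/W
R_cork board = ln(159/119)/(2π×0.0541×1) = 0.8525 K/W
R_expanded polystyrene = ln(214/159)/(2π×0.0374×1) = 1.264 K/W
R_outer film = 1/(h_o·2πr_oL) = 1/(28.7×2π×0.214×1) = 0.02591 K/W
R_total = 2.144 K/W
Q = ΔT/R_total = 96/2.144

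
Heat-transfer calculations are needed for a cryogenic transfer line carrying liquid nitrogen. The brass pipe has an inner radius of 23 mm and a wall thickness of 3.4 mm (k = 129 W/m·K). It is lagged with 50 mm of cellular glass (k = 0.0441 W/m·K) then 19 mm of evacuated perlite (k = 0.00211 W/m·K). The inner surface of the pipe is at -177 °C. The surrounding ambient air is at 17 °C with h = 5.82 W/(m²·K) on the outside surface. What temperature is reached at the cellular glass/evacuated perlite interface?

Per-layer cylindrical resistances, series-summed:
R_brass pipe wall = ln(26.4/23)/(2π×129×1) = 1.701×10^-4 K/W
R_cellular glass = ln(76.4/26.4)/(2π×0.0441×1) = 3.835 K/W
R_evacuated perlite = ln(95.4/76.4)/(2π×0.00211×1) = 16.75 K/W
R_outer film = 1/(h_o·2πr_oL) = 1/(5.82×2π×0.0954×1) = 0.2866 K/W
R_total = 20.87 K/W
Q = ΔT/R_total = 194/20.87
Q = 9.29 W/m
T_interface = T_inner + Q·ΣR(inner→interface) = -177 + 9.29×3.835

T ≈ -141 °C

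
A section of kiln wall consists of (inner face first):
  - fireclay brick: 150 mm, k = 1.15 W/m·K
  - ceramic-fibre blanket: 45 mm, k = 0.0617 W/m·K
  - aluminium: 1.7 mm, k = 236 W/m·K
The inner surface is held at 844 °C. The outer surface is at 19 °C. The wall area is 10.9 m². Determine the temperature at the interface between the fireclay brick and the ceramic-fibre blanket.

T ≈ 719 °C

Treating each layer as a thermal resistance in series:
R_fireclay brick = L/(kA) = 0.15/(1.15×10.9) = 0.01197 K/W
R_ceramic-fibre blanket = L/(kA) = 0.045/(0.0617×10.9) = 0.06691 K/W
R_aluminium = L/(kA) = 0.0017/(236×10.9) = 6.609×10^-7 K/W
R_total = 0.07888 K/W;  Q = ΔT/R_total = 825/0.07888 = 10460 W
T_interface = T_inner − Q·ΣR(inner→interface) = 844 − 10500×0.01197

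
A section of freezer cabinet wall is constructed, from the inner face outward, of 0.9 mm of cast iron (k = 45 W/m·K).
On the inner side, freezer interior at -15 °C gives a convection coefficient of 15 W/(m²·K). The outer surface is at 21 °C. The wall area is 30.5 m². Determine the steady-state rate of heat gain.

Series thermal resistances:
R_inner film = 1/(h_i·A) = 1/(15×30.5) = 0.002186 K/W
R_cast iron = L/(kA) = 0.0009/(45×30.5) = 6.557×10^-7 K/W
R_total = 0.002186 K/W
Q = ΔT / R_total = 36 / 0.002186

Q ≈ 16500 W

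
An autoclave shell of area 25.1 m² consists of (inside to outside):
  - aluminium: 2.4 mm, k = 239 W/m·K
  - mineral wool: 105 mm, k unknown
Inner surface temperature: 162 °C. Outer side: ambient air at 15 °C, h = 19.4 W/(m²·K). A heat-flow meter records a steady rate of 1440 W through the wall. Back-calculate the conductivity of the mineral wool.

k ≈ 0.0418 W/(m·K)

Using the resistance-network approach (series):
R_aluminium = L/(kA) = 0.0024/(239×25.1) = 4.001×10^-7 K/W
R_outer film = 1/(h_o·A) = 1/(19.4×25.1) = 0.002054 K/W
Sum of known resistances R_other = 0.002054 K/W
Total R = ΔT/Q = 147/1440 = 0.1021 K/W
R_mineral wool = R_total − R_other = 0.1 K/W
k = L/(R·A) = 0.105/(0.1×25.1)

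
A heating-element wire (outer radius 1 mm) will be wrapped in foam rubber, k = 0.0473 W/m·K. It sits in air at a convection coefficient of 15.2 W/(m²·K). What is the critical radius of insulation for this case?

For a cylinder r_cr = k/h = 0.0473/15.2
r_cr = 3.11 mm; since the bare radius (1 mm) is below r_cr, adding a thin layer of insulation will *increase* heat loss.

r_cr ≈ 3.11 mm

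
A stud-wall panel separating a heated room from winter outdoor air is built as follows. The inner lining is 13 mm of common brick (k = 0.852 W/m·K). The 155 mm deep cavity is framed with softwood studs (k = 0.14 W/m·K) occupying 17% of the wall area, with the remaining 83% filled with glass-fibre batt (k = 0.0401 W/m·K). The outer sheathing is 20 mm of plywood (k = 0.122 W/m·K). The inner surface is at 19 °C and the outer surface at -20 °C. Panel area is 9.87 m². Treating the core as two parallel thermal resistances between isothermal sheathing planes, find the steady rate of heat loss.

Q ≈ 133 W

Sheathing layers in series; stud and cavity paths in parallel between them.
R_inner = 0.013/(0.852×9.87) = 0.001546 K/W
R_stud  = 0.155/(0.14×0.17×9.87) = 0.6598 K/W
R_cav   = 0.155/(0.0401×0.83×9.87) = 0.4718 K/W
1/R_core = 1/R_stud + 1/R_cav → R_core = 0.2751 K/W
R_outer = 0.02/(0.122×9.87) = 0.01661 K/W
R_total = 0.2933 K/W
Q = ΔT/R_total = 39/0.2933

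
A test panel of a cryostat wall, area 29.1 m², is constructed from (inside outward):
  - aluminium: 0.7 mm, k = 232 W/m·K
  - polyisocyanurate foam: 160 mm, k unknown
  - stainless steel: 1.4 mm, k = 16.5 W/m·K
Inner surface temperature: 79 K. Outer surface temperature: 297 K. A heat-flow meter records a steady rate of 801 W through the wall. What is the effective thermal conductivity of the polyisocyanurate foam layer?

k ≈ 0.0202 W/(m·K)

Treating each layer as a thermal resistance in series:
R_aluminium = L/(kA) = 0.0007/(232×29.1) = 1.037×10^-7 K/W
R_stainless steel = L/(kA) = 0.0014/(16.5×29.1) = 2.916×10^-6 K/W
Sum of known resistances R_other = 3.019×10^-6 K/W
Total R = ΔT/Q = 218/801 = 0.2722 K/W
R_polyisocyanurate foam = R_total − R_other = 0.2722 K/W
k = L/(R·A) = 0.16/(0.2722×29.1)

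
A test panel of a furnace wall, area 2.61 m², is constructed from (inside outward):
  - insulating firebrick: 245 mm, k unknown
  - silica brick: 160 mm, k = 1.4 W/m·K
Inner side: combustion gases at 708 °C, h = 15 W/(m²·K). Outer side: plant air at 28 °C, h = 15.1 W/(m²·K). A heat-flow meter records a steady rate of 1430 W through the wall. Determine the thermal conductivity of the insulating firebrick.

Treating each layer as a thermal resistance in series:
R_inner film = 1/(h_i·A) = 1/(15×2.61) = 0.02554 K/W
R_silica brick = L/(kA) = 0.16/(1.4×2.61) = 0.04379 K/W
R_outer film = 1/(h_o·A) = 1/(15.1×2.61) = 0.02537 K/W
Sum of known resistances R_other = 0.0947 K/W
Total R = ΔT/Q = 680/1430 = 0.4755 K/W
R_insulating firebrick = R_total − R_other = 0.3808 K/W
k = L/(R·A) = 0.245/(0.3808×2.61)

k ≈ 0.246 W/(m·K)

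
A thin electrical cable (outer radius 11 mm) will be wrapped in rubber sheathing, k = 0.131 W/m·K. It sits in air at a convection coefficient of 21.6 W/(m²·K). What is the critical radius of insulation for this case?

For a cylinder r_cr = k/h = 0.131/21.6
r_cr = 6.06 mm; since the bare radius (11 mm) is above r_cr, any added insulation will reduce heat loss.

r_cr ≈ 6.06 mm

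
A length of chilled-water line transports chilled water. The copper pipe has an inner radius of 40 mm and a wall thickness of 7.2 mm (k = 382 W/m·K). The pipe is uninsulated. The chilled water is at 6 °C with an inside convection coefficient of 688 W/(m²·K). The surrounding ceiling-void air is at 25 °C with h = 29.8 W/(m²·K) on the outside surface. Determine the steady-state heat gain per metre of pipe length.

For a radial system each layer contributes R = ln(r_out/r_in)/(2πkL); films add R = 1/(hA).
R_inner film = 1/(h_i·2πr₁L) = 1/(688×2π×0.04×1) = 0.005783 K/W
R_copper pipe wall = ln(47.2/40)/(2π×382×1) = 6.896×10^-5 K/W
R_outer film = 1/(h_o·2πr_oL) = 1/(29.8×2π×0.0472×1) = 0.1132 K/W
R_total = 0.119 K/W
Q = ΔT/R_total = 19/0.119

q′ ≈ 160 W/m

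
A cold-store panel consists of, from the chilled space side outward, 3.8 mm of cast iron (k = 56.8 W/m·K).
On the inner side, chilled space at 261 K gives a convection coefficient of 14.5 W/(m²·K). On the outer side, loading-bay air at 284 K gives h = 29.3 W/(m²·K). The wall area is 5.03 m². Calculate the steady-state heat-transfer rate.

Q ≈ 1120 W

Series thermal resistances:
R_inner film = 1/(h_i·A) = 1/(14.5×5.03) = 0.01371 K/W
R_cast iron = L/(kA) = 0.0038/(56.8×5.03) = 1.33×10^-5 K/W
R_outer film = 1/(h_o·A) = 1/(29.3×5.03) = 0.006785 K/W
R_total = 0.02051 K/W
Q = ΔT / R_total = 23 / 0.02051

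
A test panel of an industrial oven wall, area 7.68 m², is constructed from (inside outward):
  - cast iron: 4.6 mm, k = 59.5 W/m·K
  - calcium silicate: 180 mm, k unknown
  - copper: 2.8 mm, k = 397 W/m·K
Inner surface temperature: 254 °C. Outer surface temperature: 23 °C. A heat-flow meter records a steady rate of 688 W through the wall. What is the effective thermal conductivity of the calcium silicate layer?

k ≈ 0.0698 W/(m·K)

Series thermal resistances:
R_cast iron = L/(kA) = 0.0046/(59.5×7.68) = 1.007×10^-5 K/W
R_copper = L/(kA) = 0.0028/(397×7.68) = 9.183×10^-7 K/W
Sum of known resistances R_other = 1.098×10^-5 K/W
Total R = ΔT/Q = 231/688 = 0.3358 K/W
R_calcium silicate = R_total − R_other = 0.3357 K/W
k = L/(R·A) = 0.18/(0.3357×7.68)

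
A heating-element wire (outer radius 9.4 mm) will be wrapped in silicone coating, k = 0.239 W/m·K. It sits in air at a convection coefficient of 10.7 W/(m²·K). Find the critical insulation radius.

For a cylinder r_cr = k/h = 0.239/10.7
r_cr = 22.3 mm; since the bare radius (9.4 mm) is below r_cr, adding a thin layer of insulation will *increase* heat loss.

r_cr ≈ 22.3 mm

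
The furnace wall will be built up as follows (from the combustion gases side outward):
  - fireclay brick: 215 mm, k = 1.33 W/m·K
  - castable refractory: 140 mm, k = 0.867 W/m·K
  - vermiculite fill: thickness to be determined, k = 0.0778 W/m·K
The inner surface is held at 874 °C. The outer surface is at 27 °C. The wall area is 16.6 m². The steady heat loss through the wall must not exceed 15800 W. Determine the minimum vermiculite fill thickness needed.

Using the resistance-network approach (series):
R_fireclay brick = L/(kA) = 0.215/(1.33×16.6) = 0.009738 K/W
R_castable refractory = L/(kA) = 0.14/(0.867×16.6) = 0.009727 K/W
Sum of the known resistances R_other = 0.01947 K/W
Required total resistance R_tot = ΔT/Q_allow = 847/15800 = 0.05361 K/W
R_vermiculite fill = R_tot − R_other = 0.03414 K/W
L = R·k·A = 0.03414×0.0778×16.6

L ≈ 44.1 mm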